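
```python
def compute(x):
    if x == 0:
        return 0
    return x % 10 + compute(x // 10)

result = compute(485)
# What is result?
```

Sum of digits of 485: 5 + 8 + 4 = 17

Answer: 17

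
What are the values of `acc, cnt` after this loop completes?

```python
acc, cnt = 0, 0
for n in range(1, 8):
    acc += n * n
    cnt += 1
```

Sum of squares and count
`acc, cnt` takes the values: (0, 0) → (1, 0) → (1, 1) → (5, 1) → (5, 2) → (14, 2) → (14, 3) → (30, 3) → (30, 4) → (55, 4) → (55, 5) → (91, 5) → (91, 6) → (140, 6) → (140, 7)

Answer: 140, 7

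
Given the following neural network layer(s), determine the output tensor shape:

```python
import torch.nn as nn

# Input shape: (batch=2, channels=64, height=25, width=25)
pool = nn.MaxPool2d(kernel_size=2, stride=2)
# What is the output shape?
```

Input: (2, 64, 25, 25) -> Output: (2, 64, 12, 12)

Answer: (2, 64, 12, 12)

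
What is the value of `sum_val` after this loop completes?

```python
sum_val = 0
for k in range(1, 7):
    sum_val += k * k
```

Sum of squares 1² to 6² = 91
`sum_val` takes the values: 0 → 1 → 5 → 14 → 30 → 55 → 91

Answer: 91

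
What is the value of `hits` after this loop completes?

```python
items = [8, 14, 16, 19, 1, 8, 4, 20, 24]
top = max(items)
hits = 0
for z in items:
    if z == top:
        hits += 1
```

Count of max value 24 in [8, 14, 16, 19, 1, 8, 4, 20, 24]
`hits` takes the values: 0 → 1

Answer: 1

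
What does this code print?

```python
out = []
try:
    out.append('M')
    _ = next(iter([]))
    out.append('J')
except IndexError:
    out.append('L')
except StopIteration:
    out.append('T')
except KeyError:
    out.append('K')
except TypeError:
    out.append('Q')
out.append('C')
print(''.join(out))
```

Execution trace: 'M' (try body) → 'T' (except StopIteration) → 'C' (after the try/except). Output: MTC

Answer: MTC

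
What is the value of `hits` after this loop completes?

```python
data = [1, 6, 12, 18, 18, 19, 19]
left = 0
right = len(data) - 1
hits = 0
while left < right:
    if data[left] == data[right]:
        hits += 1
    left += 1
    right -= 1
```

Count matching pairs from ends
`hits` takes the values: 0

Answer: 0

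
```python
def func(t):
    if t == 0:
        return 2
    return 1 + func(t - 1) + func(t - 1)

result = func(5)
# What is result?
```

func(t) = 1 + 2·func(t-1), func(0)=2. Closed form: (2+1)·2^5 - 1 = 95.

Answer: 95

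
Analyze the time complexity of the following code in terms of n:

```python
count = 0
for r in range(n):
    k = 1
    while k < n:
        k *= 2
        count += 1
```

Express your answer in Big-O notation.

Each loop level contributes: n × log n. Multiplying the contributions gives O(n log n).

Answer: O(n log n)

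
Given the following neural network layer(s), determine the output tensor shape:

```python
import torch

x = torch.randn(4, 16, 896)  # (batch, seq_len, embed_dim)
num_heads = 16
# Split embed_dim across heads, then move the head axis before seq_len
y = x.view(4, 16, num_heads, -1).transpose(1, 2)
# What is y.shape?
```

Input: (4, 16, 896) -> head_dim = 896 // 16 = 56; after view: (4, 16, 16, 56) -> after transpose(1, 2): (4, 16, 16, 56) -> Output: (4, 16, 16, 56)

Answer: (4, 16, 16, 56)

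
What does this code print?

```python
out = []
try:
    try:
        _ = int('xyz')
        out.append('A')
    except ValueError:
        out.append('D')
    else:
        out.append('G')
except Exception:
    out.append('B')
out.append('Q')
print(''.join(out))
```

Execution trace: 'D' (inner except ValueError) → 'Q' (after the try/except). Output: DQ

Answer: DQ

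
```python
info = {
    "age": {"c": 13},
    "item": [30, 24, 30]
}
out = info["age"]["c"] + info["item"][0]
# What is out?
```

Trace:
`info = { ...` → info = {'age': {'c': 13}, 'item': [30, 24, 30]}
`out = info["age"]["c"] + info["item"][0]` → out = 43
So out = 43

Answer: 43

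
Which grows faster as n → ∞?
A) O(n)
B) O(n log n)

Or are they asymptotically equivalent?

O(n) vs O(n log n): Higher order terms dominate.

Answer: B) O(n log n) grows faster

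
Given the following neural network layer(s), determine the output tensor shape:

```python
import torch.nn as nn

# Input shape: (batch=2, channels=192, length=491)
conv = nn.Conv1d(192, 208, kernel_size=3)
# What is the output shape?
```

Input: (2, 192, 491) -> Output: (2, 208, 489)

Answer: (2, 208, 489)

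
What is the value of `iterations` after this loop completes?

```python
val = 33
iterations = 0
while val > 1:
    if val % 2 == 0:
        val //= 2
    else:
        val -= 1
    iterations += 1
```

Steps to reduce 33 to 1
`iterations` takes the values: 0 → 1 → 2 → 3 → 4 → 5 → 6

Answer: 6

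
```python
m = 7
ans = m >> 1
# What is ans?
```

Trace:
`m = 7` → m = 7
`ans = m >> 1` → ans = 3
So ans = 3

Answer: 3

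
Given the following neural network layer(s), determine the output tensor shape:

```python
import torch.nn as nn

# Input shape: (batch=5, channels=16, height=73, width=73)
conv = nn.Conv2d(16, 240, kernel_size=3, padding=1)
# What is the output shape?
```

Input: (5, 16, 73, 73) -> Output: (5, 240, 73, 73)

Answer: (5, 240, 73, 73)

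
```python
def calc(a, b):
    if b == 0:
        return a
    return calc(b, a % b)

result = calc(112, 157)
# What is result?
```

calc(112, 157) -> calc(157, 112) -> calc(112, 45) -> calc(45, 22) -> calc(22, 1) -> calc(1, 0) -> 1

Answer: 1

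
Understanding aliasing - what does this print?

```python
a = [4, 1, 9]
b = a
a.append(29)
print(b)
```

Key concept: basic list aliasing.
Step by step:
`a = [4, 1, 9]` → a = [4, 1, 9]
`b = a` → b = [4, 1, 9] (same object as a)
`a.append(29)` → a = [4, 1, 9, 29] (same object as b); b = [4, 1, 9, 29] (same object as a)
`print(b)` → prints [4, 1, 9, 29]

Answer: [4, 1, 9, 29]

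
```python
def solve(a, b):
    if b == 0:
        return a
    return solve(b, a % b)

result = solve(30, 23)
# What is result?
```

solve(30, 23) -> solve(23, 7) -> solve(7, 2) -> solve(2, 1) -> solve(1, 0) -> 1

Answer: 1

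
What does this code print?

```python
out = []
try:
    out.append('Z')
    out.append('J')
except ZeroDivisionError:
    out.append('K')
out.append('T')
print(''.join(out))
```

Execution trace: 'Z' (try body) → 'J' (try body, no exception) → 'T' (after the try/except). Output: ZJT

Answer: ZJT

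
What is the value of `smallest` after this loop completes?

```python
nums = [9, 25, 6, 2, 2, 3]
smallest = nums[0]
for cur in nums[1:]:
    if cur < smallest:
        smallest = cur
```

Minimum of [9, 25, 6, 2, 2, 3]
`smallest` takes the values: 9 → 6 → 2

Answer: 2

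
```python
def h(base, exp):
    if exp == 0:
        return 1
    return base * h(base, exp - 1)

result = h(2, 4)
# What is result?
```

h(2, 4) = 2 * 2 * 2 * 2 = 16

Answer: 16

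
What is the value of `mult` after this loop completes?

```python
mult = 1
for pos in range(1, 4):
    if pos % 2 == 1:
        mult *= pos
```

Product of odd numbers 1 to 3
`mult` takes the values: 1 → 3

Answer: 3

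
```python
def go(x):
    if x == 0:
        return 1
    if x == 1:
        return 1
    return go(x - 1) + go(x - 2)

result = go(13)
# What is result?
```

Build up from base cases: go(0)=1, go(1)=1, go(2)=2, go(3)=3, go(4)=5, go(5)=8, go(6)=13, ..., go(13)=377

Answer: 377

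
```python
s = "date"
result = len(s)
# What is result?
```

Trace:
`s = "date"` → s = 'date'
`result = len(s)` → result = 4
So result = 4

Answer: 4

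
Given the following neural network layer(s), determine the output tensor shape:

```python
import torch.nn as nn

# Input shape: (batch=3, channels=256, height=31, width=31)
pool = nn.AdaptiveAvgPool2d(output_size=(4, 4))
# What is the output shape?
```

Input: (3, 256, 31, 31) -> Output: (3, 256, 4, 4)

Answer: (3, 256, 4, 4)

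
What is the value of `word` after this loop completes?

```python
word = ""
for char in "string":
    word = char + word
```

Reverse 'string'
`word` takes the values: "" → "s" → "ts" → "rts" → "irts" → "nirts" → "gnirts"

Answer: "gnirts"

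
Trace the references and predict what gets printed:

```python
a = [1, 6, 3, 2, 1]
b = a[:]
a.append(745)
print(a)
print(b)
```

Key concept: slice [:] creates copy.
Step by step:
`a = [1, 6, 3, 2, 1]` → a = [1, 6, 3, 2, 1]
`b = a[:]` → b = [1, 6, 3, 2, 1]
`a.append(745)` → a = [1, 6, 3, 2, 1, 745]
`print(a)` → prints [1, 6, 3, 2, 1, 745]
`print(b)` → prints [1, 6, 3, 2, 1]

Answer:
[1, 6, 3, 2, 1, 745]
[1, 6, 3, 2, 1]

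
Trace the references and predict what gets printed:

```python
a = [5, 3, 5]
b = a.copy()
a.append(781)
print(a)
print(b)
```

Key concept: list.copy() creates independent copy.
Step by step:
`a = [5, 3, 5]` → a = [5, 3, 5]
`b = a.copy()` → b = [5, 3, 5]
`a.append(781)` → a = [5, 3, 5, 781]
`print(a)` → prints [5, 3, 5, 781]
`print(b)` → prints [5, 3, 5]

Answer:
[5, 3, 5, 781]
[5, 3, 5]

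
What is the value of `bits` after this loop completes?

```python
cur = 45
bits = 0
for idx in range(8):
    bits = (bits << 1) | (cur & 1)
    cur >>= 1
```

Reverse lowest 8 bits of 45
`bits` takes the values: 0 → 1 → 2 → 5 → 11 → 22 → 45 → 90 → 180

Answer: 180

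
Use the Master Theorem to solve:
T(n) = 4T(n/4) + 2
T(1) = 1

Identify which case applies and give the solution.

a=4, b=4, f(n)=2. log_4(4) = 1. Since c=0 < 1, Case 1 applies: T(n) = Θ(n^log_b(a)) = O(n).

Answer: O(n) - Case 1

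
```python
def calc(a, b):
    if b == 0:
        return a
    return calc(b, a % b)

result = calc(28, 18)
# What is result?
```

calc(28, 18) -> calc(18, 10) -> calc(10, 8) -> calc(8, 2) -> calc(2, 0) -> 2

Answer: 2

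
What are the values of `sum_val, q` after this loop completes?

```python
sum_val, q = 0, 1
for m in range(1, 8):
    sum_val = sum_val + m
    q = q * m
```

Sum and factorial of 1 to 7
`sum_val, q` takes the values: (0, 1) → (1, 1) → (3, 1) → (3, 2) → (6, 2) → (6, 6) → (10, 6) → (10, 24) → (15, 24) → (15, 120) → (21, 120) → (21, 720) → (28, 720) → (28, 5040)

Answer: 28, 5040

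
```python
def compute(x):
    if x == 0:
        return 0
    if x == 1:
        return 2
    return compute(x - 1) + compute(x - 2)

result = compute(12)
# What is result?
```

Build up from base cases: compute(0)=0, compute(1)=2, compute(2)=2, compute(3)=4, compute(4)=6, compute(5)=10, compute(6)=16, ..., compute(12)=288

Answer: 288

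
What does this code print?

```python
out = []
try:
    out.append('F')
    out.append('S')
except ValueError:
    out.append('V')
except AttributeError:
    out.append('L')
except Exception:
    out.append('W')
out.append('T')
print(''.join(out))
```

Execution trace: 'F' (try body) → 'S' (try body, no exception) → 'T' (after the try/except). Output: FST

Answer: FST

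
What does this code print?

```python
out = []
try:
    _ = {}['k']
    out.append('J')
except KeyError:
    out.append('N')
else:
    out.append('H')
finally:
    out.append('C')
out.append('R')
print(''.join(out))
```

Execution trace: 'N' (except KeyError) → 'C' (finally) → 'R' (after the try/except). Output: NCR

Answer: NCR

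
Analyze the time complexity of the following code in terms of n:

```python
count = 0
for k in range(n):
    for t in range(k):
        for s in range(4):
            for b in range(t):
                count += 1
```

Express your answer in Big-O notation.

Each loop level contributes: n × n × 1 × n. Multiplying the contributions gives O(n^3).

Answer: O(n^3)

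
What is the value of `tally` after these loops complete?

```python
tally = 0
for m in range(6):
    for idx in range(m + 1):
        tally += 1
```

Triangle: 1 + 2 + ... + 6
`tally` takes the values: 0 → 1 → 2 → 3 → 4 → 5 → 6 → 7 → 8 → 9 → 10 → 11 → 12 → 13 → 14 → 15 → 16 → 17 → 18 → 19 → 20 → 21

Answer: 21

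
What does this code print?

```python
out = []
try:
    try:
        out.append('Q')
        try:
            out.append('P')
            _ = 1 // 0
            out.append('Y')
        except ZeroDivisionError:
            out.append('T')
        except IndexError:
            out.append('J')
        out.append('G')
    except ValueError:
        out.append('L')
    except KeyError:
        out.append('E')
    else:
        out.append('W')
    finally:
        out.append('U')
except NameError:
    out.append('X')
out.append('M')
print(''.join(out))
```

Execution trace: 'Q' (try body) → 'P' (inner try body) → 'T' (inner except ZeroDivisionError) → 'G' (try body, no exception) → 'W' (else) → 'U' (finally) → 'M' (after the try/except). Output: QPTGWUM

Answer: QPTGWUM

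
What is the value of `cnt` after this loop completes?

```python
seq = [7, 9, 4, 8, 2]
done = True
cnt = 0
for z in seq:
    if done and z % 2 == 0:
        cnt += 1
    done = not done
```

Count even values at even positions
`cnt` takes the values: 0 → 1 → 2

Answer: 2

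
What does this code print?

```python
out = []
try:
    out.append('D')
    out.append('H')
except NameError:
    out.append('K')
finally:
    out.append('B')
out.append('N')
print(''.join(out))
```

Execution trace: 'D' (try body) → 'H' (try body, no exception) → 'B' (finally) → 'N' (after the try/except). Output: DHBN

Answer: DHBN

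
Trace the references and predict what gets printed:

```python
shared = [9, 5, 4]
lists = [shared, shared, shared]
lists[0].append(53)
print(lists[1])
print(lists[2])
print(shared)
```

Key concept: list of same reference.
Step by step:
`shared = [9, 5, 4]` → shared = [9, 5, 4]
`lists = [shared, shared, shared]` → lists = [[9, 5, 4], [9, 5, 4], [9, 5, 4]]
`lists[0].append(53)` → shared = [9, 5, 4, 53]; lists = [[9, 5, 4, 53], [9, 5, 4, 53], [9, 5, 4, 53]]
`print(lists[1])` → prints [9, 5, 4, 53]
`print(lists[2])` → prints [9, 5, 4, 53]
`print(shared)` → prints [9, 5, 4, 53]

Answer:
[9, 5, 4, 53]
[9, 5, 4, 53]
[9, 5, 4, 53]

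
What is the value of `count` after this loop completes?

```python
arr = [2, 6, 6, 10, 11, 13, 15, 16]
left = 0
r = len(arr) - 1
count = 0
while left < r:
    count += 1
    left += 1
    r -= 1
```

Iterations until pointers meet (list length 8)
`count` takes the values: 0 → 1 → 2 → 3 → 4

Answer: 4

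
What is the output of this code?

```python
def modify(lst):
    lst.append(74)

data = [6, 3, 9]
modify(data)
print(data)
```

Key concept: function modifies passed list.
Step by step:
`data = [6, 3, 9]` → data = [6, 3, 9]
`modify(data)` → data = [6, 3, 9, 74]
`print(data)` → prints [6, 3, 9, 74]

Answer: [6, 3, 9, 74]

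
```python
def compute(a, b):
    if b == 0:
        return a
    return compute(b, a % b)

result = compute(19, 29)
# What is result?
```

compute(19, 29) -> compute(29, 19) -> compute(19, 10) -> compute(10, 9) -> compute(9, 1) -> compute(1, 0) -> 1

Answer: 1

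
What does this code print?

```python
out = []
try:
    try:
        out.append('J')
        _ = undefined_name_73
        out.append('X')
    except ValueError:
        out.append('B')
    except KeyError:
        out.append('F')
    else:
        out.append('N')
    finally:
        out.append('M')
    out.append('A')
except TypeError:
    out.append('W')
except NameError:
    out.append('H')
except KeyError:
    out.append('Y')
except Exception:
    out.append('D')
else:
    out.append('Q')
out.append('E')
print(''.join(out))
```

Execution trace: 'J' (inner try body) → 'M' (inner finally) → 'H' (except NameError) → 'E' (after the try/except). Output: JMHE

Answer: JMHE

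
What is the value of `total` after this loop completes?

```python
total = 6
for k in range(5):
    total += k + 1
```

Start at 6, add 1 to 5 = 21
`total` takes the values: 6 → 7 → 9 → 12 → 16 → 21

Answer: 21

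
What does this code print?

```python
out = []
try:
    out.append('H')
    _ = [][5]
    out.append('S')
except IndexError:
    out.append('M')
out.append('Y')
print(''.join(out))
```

Execution trace: 'H' (try body) → 'M' (except IndexError) → 'Y' (after the try/except). Output: HMY

Answer: HMY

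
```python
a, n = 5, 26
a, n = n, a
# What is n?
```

Trace:
`a, n = 5, 26` → a = 5; n = 26
`a, n = n, a` → a = 26; n = 5
So n = 5

Answer: 5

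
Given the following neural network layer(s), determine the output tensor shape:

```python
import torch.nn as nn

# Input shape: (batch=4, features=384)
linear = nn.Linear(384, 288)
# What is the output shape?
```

Input: (4, 384) -> Output: (4, 288)

Answer: (4, 288)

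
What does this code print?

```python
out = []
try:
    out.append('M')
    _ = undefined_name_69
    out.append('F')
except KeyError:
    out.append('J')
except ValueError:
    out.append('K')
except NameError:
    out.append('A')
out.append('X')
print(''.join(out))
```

Execution trace: 'M' (try body) → 'A' (except NameError) → 'X' (after the try/except). Output: MAX

Answer: MAX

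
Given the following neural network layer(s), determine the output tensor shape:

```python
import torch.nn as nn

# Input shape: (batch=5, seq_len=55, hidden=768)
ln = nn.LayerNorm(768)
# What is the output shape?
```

Input: (5, 55, 768) -> Output: (5, 55, 768)

Answer: (5, 55, 768)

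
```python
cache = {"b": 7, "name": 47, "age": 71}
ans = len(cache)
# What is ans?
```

Trace:
`cache = {"b": 7, "name": 47, "age": 71}` → cache = {'b': 7, 'name': 47, 'age': 71}
`ans = len(cache)` → ans = 3
So ans = 3

Answer: 3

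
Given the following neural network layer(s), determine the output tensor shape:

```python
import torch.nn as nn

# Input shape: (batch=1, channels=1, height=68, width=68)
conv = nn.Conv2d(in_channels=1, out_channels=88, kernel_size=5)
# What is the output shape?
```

Input: (1, 1, 68, 68) -> Output: (1, 88, 64, 64)

Answer: (1, 88, 64, 64)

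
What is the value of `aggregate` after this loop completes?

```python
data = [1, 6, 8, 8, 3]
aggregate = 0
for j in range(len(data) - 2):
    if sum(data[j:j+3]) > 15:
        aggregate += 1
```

Count windows with sum > 15
`aggregate` takes the values: 0 → 1 → 2

Answer: 2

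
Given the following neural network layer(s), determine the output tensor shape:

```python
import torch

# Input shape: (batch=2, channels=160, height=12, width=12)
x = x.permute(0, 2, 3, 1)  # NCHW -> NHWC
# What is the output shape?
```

Input: (2, 160, 12, 12) -> Output: (2, 12, 12, 160)

Answer: (2, 12, 12, 160)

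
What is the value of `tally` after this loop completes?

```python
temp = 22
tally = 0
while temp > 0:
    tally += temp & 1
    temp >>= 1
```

Count set bits in 22 (binary: 0b10110)
`tally` takes the values: 0 → 1 → 2 → 3

Answer: 3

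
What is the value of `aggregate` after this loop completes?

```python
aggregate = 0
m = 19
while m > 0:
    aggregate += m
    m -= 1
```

Sum 19 down to 1
`aggregate` takes the values: 0 → 19 → 37 → 54 → 70 → 85 → 99 → 112 → 124 → 135 → 145 → 154 → 162 → 169 → 175 → 180 → 184 → 187 → 189 → 190

Answer: 190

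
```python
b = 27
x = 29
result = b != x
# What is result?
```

Trace:
`b = 27` → b = 27
`x = 29` → x = 29
`result = b != x` → result = True
So result = True

Answer: True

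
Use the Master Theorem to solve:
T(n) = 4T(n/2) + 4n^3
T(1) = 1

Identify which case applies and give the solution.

a=4, b=2, f(n)=4n^3. log_2(4) = 2. Since c=3 > 2 and the regularity condition holds (4(n/2)^3 = (4/2^3)n^3 with 4/2^3 < 1), Case 3 applies: T(n) = Θ(f(n)) = O(n^3).

Answer: O(n^3) - Case 3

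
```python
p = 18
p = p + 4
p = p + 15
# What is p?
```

Trace:
`p = 18` → p = 18
`p = p + 4` → p = 22
`p = p + 15` → p = 37
So p = 37

Answer: 37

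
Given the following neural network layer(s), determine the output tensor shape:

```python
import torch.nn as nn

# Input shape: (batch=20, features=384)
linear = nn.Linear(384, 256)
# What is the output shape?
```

Input: (20, 384) -> Output: (20, 256)

Answer: (20, 256)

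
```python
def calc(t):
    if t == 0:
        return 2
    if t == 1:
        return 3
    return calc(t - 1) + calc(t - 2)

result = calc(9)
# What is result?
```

Build up from base cases: calc(0)=2, calc(1)=3, calc(2)=5, calc(3)=8, calc(4)=13, calc(5)=21, calc(6)=34, ..., calc(9)=144

Answer: 144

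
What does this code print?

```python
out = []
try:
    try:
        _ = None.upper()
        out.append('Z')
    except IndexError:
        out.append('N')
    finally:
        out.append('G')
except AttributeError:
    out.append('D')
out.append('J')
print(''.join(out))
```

Execution trace: 'G' (finally) → 'D' (outer except AttributeError) → 'J' (after the try/except). Output: GDJ

Answer: GDJ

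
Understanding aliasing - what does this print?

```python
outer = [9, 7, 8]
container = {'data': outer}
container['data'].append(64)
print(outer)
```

Key concept: dict holds reference to list.
Step by step:
`outer = [9, 7, 8]` → outer = [9, 7, 8]
`container = {'data': outer}` → container = {'data': [9, 7, 8]}
`container['data'].append(64)` → outer = [9, 7, 8, 64]; container = {'data': [9, 7, 8, 64]}
`print(outer)` → prints [9, 7, 8, 64]

Answer: [9, 7, 8, 64]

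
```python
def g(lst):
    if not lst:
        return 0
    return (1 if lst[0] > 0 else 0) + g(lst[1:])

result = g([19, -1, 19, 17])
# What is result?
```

Count of positive elements in [19, -1, 19, 17] = 3

Answer: 3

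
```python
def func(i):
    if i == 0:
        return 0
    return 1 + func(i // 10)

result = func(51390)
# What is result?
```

Count of digits of 51390: 5

Answer: 5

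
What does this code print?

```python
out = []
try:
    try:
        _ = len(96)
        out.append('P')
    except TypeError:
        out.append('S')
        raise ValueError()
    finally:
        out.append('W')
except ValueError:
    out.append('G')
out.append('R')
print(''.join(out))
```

Execution trace: 'S' (inner except TypeError) → 'W' (inner finally) → 'G' (outer except ValueError) → 'R' (after the try/except). Output: SWGR

Answer: SWGR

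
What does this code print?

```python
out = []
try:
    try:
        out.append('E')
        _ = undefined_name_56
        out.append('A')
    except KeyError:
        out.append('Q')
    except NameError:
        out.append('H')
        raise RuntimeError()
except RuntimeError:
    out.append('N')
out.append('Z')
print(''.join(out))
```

Execution trace: 'E' (try body) → 'H' (except NameError) → 'N' (outer except RuntimeError) → 'Z' (after the try/except). Output: EHNZ

Answer: EHNZ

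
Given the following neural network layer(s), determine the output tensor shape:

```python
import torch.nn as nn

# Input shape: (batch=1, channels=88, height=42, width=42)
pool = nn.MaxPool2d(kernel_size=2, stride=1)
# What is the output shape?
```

Input: (1, 88, 42, 42) -> Output: (1, 88, 41, 41)

Answer: (1, 88, 41, 41)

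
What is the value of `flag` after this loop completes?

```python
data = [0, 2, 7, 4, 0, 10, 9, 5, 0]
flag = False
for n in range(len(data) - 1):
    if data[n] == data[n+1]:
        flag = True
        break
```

Check consecutive duplicates in [0, 2, 7, 4, 0, 10, 9, 5, 0]
`flag` takes the values: False

Answer: False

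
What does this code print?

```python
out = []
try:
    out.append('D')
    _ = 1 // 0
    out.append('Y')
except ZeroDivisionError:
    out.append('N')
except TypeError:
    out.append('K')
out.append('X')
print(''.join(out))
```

Execution trace: 'D' (try body) → 'N' (except ZeroDivisionError) → 'X' (after the try/except). Output: DNX

Answer: DNX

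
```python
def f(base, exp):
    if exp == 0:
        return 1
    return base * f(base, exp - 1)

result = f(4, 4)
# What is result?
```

f(4, 4) = 4 * 4 * 4 * 4 = 256

Answer: 256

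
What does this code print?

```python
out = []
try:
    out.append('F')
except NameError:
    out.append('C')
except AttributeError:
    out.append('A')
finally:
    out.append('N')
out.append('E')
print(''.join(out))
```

Execution trace: 'F' (try body, no exception) → 'N' (finally) → 'E' (after the try/except). Output: FNE

Answer: FNE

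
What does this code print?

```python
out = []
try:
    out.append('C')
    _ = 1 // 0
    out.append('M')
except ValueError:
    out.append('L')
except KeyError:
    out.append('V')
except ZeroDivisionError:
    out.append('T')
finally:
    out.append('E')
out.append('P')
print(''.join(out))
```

Execution trace: 'C' (try body) → 'T' (except ZeroDivisionError) → 'E' (finally) → 'P' (after the try/except). Output: CTEP

Answer: CTEP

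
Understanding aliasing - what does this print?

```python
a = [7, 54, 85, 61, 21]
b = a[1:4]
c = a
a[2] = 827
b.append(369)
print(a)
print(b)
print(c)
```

Key concept: slice vs alias.
Step by step:
`a = [7, 54, 85, 61, 21]` → a = [7, 54, 85, 61, 21]
`b = a[1:4]` → b = [54, 85, 61]
`c = a` → c = [7, 54, 85, 61, 21] (same object as a)
`a[2] = 827` → a = [7, 54, 827, 61, 21] (same object as c); c = [7, 54, 827, 61, 21] (same object as a)
`b.append(369)` → b = [54, 85, 61, 369]
`print(a)` → prints [7, 54, 827, 61, 21]
`print(b)` → prints [54, 85, 61, 369]
`print(c)` → prints [7, 54, 827, 61, 21]

Answer:
[7, 54, 827, 61, 21]
[54, 85, 61, 369]
[7, 54, 827, 61, 21]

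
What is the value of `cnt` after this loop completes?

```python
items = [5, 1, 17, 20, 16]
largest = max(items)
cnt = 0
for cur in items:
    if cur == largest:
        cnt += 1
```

Count of max value 20 in [5, 1, 17, 20, 16]
`cnt` takes the values: 0 → 1

Answer: 1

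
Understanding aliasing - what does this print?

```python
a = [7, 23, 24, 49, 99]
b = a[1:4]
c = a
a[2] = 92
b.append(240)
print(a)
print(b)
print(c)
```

Key concept: slice vs alias.
Step by step:
`a = [7, 23, 24, 49, 99]` → a = [7, 23, 24, 49, 99]
`b = a[1:4]` → b = [23, 24, 49]
`c = a` → c = [7, 23, 24, 49, 99] (same object as a)
`a[2] = 92` → a = [7, 23, 92, 49, 99] (same object as c); c = [7, 23, 92, 49, 99] (same object as a)
`b.append(240)` → b = [23, 24, 49, 240]
`print(a)` → prints [7, 23, 92, 49, 99]
`print(b)` → prints [23, 24, 49, 240]
`print(c)` → prints [7, 23, 92, 49, 99]

Answer:
[7, 23, 92, 49, 99]
[23, 24, 49, 240]
[7, 23, 92, 49, 99]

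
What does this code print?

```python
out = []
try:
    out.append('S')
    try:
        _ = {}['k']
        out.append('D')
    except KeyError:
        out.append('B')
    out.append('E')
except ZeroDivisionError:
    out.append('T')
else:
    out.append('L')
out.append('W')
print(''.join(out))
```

Execution trace: 'S' (try body) → 'B' (inner except KeyError) → 'E' (try body, no exception) → 'L' (else) → 'W' (after the try/except). Output: SBELW

Answer: SBELW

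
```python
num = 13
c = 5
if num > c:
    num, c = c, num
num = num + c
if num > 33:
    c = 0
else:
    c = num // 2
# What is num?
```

Trace:
`num = 13` → num = 13
`c = 5` → c = 5
`if num > c: ...` → num > c is True → num = 5; c = 13
`num = num + c` → num = 18
`if num > 33: ...` → num > 33 is False, take else branch → c = 9
So num = 18

Answer: 18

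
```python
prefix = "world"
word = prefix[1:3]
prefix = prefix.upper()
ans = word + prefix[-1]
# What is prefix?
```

Trace:
`prefix = "world"` → prefix = 'world'
`word = prefix[1:3]` → word = 'or'
`prefix = prefix.upper()` → prefix = 'WORLD'
`ans = word + prefix[-1]` → ans = 'orD'
So prefix = 'WORLD'

Answer: 'WORLD'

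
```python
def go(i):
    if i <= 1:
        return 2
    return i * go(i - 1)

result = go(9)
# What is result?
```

go(9) = 9 * 8 * 7 * 6 * 5 * 4 * 3 * 2 * 2 = 725760

Answer: 725760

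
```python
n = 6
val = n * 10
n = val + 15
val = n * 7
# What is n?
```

Trace:
`n = 6` → n = 6
`val = n * 10` → val = 60
`n = val + 15` → n = 75
`val = n * 7` → val = 525
So n = 75

Answer: 75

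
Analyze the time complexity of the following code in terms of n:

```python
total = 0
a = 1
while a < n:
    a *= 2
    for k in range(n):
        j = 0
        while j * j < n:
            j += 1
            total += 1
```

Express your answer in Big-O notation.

Each loop level contributes: log n × n × √n. Multiplying the contributions gives O(n√n log n).

Answer: O(n√n log n)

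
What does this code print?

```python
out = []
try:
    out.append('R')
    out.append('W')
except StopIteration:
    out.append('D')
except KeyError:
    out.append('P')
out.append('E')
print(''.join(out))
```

Execution trace: 'R' (try body) → 'W' (try body, no exception) → 'E' (after the try/except). Output: RWE

Answer: RWE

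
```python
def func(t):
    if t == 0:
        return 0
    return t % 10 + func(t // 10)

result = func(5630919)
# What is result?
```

Sum of digits of 5630919: 9 + 1 + 9 + 0 + 3 + 6 + 5 = 33

Answer: 33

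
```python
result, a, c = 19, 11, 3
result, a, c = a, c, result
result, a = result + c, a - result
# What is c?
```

Trace:
`result, a, c = 19, 11, 3` → result = 19; a = 11; c = 3
`result, a, c = a, c, result` → result = 11; a = 3; c = 19
`result, a = result + c, a - result` → result = 30; a = -8
So c = 19

Answer: 19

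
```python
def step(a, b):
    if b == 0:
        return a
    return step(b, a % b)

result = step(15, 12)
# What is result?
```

step(15, 12) -> step(12, 3) -> step(3, 0) -> 3

Answer: 3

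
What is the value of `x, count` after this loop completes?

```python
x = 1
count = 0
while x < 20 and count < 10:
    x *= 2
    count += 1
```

Double until >= 20 or 10 iterations
`x, count` takes the values: (1, 0) → (2, 0) → (2, 1) → (4, 1) → (4, 2) → (8, 2) → (8, 3) → (16, 3) → (16, 4) → (32, 4) → (32, 5)

Answer: 32, 5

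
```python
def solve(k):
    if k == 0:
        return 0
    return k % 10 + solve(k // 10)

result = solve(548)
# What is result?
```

Sum of digits of 548: 8 + 4 + 5 = 17

Answer: 17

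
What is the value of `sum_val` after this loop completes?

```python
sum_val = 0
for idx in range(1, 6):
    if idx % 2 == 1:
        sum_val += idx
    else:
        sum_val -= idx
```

Add odd, subtract even
`sum_val` takes the values: 0 → 1 → -1 → 2 → -2 → 3

Answer: 3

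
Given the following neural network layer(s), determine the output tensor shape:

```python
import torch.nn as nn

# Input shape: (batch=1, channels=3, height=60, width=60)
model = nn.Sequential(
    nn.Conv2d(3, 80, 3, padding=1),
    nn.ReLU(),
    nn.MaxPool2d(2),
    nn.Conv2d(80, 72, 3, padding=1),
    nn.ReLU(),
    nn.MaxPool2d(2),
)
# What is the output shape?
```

Input: (1, 3, 60, 60) -> after first Conv2d: (1, 80, 60, 60) -> after first MaxPool2d: (1, 80, 30, 30) -> after second Conv2d: (1, 72, 30, 30) -> Output: (1, 72, 15, 15)

Answer: (1, 72, 15, 15)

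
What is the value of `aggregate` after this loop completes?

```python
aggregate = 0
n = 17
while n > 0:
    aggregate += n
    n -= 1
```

Sum 17 down to 1
`aggregate` takes the values: 0 → 17 → 33 → 48 → 62 → 75 → 87 → 98 → 108 → 117 → 125 → 132 → 138 → 143 → 147 → 150 → 152 → 153

Answer: 153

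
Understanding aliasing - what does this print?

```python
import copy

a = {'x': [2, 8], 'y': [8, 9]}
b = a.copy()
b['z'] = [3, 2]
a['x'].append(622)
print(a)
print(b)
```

Key concept: shallow copy of dict with mutable values.
Step by step:
`a = {'x': [2, 8], 'y': [8, 9]}` → a = {'x': [2, 8], 'y': [8, 9]}
`b = a.copy()` → b = {'x': [2, 8], 'y': [8, 9]}
`b['z'] = [3, 2]` → b = {'x': [2, 8], 'y': [8, 9], 'z': [3, 2]}
`a['x'].append(622)` → a = {'x': [2, 8, 622], 'y': [8, 9]}; b = {'x': [2, 8, 622], 'y': [8, 9], 'z': [3, 2]}
`print(a)` → prints {'x': [2, 8, 622], 'y': [8, 9]}
`print(b)` → prints {'x': [2, 8, 622], 'y': [8, 9], 'z': [3, 2]}

Answer:
{'x': [2, 8, 622], 'y': [8, 9]}
{'x': [2, 8, 622], 'y': [8, 9], 'z': [3, 2]}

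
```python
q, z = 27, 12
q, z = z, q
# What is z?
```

Trace:
`q, z = 27, 12` → q = 27; z = 12
`q, z = z, q` → q = 12; z = 27
So z = 27

Answer: 27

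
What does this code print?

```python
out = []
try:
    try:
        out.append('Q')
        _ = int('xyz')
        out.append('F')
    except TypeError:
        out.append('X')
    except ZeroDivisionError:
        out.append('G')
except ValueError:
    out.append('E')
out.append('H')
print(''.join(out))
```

Execution trace: 'Q' (try body) → 'E' (outer except ValueError) → 'H' (after the try/except). Output: QEH

Answer: QEH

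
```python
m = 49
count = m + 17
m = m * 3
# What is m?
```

Trace:
`m = 49` → m = 49
`count = m + 17` → count = 66
`m = m * 3` → m = 147
So m = 147

Answer: 147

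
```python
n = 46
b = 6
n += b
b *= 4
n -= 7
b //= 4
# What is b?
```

Trace:
`n = 46` → n = 46
`b = 6` → b = 6
`n += b` → n = 52
`b *= 4` → b = 24
`n -= 7` → n = 45
`b //= 4` → b = 6
So b = 6

Answer: 6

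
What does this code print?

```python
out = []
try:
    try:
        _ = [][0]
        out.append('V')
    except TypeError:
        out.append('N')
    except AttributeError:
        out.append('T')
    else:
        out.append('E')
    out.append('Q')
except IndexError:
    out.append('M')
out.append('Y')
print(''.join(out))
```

Execution trace: 'M' (except IndexError) → 'Y' (after the try/except). Output: MY

Answer: MY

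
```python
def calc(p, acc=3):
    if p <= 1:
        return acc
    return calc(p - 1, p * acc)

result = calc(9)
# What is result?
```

Accumulator trace (n, acc): (9, 3) -> (8, 27) -> (7, 216) -> (6, 1512) -> (5, 9072) -> (4, 45360) -> (3, 181440) -> (2, 544320) -> (1, 1088640) -> return 1088640

Answer: 1088640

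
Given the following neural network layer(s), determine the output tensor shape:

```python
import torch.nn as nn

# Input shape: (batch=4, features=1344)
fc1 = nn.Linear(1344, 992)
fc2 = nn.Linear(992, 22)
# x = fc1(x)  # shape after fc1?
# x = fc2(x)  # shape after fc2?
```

Input: (4, 1344) -> after fc1: (4, 992) -> Output: (4, 22)

Answer: (4, 22)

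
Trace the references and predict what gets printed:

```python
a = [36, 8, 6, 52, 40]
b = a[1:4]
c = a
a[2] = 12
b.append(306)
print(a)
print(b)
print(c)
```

Key concept: slice vs alias.
Step by step:
`a = [36, 8, 6, 52, 40]` → a = [36, 8, 6, 52, 40]
`b = a[1:4]` → b = [8, 6, 52]
`c = a` → c = [36, 8, 6, 52, 40] (same object as a)
`a[2] = 12` → a = [36, 8, 12, 52, 40] (same object as c); c = [36, 8, 12, 52, 40] (same object as a)
`b.append(306)` → b = [8, 6, 52, 306]
`print(a)` → prints [36, 8, 12, 52, 40]
`print(b)` → prints [8, 6, 52, 306]
`print(c)` → prints [36, 8, 12, 52, 40]

Answer:
[36, 8, 12, 52, 40]
[8, 6, 52, 306]
[36, 8, 12, 52, 40]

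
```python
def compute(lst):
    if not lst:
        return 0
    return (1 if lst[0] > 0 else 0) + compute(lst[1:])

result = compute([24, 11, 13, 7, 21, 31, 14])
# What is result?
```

Count of positive elements in [24, 11, 13, 7, 21, 31, 14] = 7

Answer: 7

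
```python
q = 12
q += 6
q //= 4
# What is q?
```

Trace:
`q = 12` → q = 12
`q += 6` → q = 18
`q //= 4` → q = 4
So q = 4

Answer: 4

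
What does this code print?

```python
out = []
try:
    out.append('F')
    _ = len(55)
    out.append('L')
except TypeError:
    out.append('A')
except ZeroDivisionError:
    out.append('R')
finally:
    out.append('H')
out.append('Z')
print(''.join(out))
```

Execution trace: 'F' (try body) → 'A' (except TypeError) → 'H' (finally) → 'Z' (after the try/except). Output: FAHZ

Answer: FAHZ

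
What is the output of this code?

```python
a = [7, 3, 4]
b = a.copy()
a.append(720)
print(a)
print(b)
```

Key concept: list.copy() creates independent copy.
Step by step:
`a = [7, 3, 4]` → a = [7, 3, 4]
`b = a.copy()` → b = [7, 3, 4]
`a.append(720)` → a = [7, 3, 4, 720]
`print(a)` → prints [7, 3, 4, 720]
`print(b)` → prints [7, 3, 4]

Answer:
[7, 3, 4, 720]
[7, 3, 4]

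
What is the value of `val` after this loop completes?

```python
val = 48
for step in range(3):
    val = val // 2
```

Halve 3 times: 48 // 2^3 = 6
`val` takes the values: 48 → 24 → 12 → 6

Answer: 6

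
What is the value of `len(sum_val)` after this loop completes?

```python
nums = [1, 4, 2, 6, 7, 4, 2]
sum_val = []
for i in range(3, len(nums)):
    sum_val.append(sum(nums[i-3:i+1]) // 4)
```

Number of 4-element averages
`sum_val` takes the values: [] → [3] → [3, 4] → [3, 4, 4] → [3, 4, 4, 4]
So `len(sum_val)` = 4

Answer: 4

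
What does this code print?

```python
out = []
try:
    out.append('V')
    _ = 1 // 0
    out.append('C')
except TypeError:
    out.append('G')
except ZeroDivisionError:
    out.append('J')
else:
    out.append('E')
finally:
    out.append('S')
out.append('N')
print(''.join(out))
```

Execution trace: 'V' (try body) → 'J' (except ZeroDivisionError) → 'S' (finally) → 'N' (after the try/except). Output: VJSN

Answer: VJSN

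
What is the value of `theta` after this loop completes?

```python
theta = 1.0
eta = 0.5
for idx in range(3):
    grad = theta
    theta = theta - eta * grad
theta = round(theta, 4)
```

Gradient descent: w = 1.0 * (1 - 0.5)^3
`theta` takes the values: 1.0 → 0.5 → 0.25 → 0.125

Answer: 0.125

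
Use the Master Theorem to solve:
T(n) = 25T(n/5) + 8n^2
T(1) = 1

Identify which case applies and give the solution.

a=25, b=5, f(n)=8n^2. log_5(25) = 2. Since c=2 = 2, Case 2 applies: T(n) = Θ(n^log_b(a) · log n) = O(n^2 log n).

Answer: O(n^2 log n) - Case 2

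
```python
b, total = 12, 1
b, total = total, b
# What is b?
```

Trace:
`b, total = 12, 1` → b = 12; total = 1
`b, total = total, b` → b = 1; total = 12
So b = 1

Answer: 1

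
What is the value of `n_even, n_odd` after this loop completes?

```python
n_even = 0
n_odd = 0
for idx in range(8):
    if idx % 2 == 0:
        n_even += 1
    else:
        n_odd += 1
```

Count evens and odds in range(8)
`n_even, n_odd` takes the values: (0, 0) → (1, 0) → (1, 1) → (2, 1) → (2, 2) → (3, 2) → (3, 3) → (4, 3) → (4, 4)

Answer: 4, 4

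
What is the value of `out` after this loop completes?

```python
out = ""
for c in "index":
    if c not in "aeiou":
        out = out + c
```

Remove vowels from 'index'
`out` takes the values: "" → "n" → "nd" → "ndx"

Answer: "ndx"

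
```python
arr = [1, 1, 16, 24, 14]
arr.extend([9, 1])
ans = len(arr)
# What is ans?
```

Trace:
`arr = [1, 1, 16, 24, 14]` → arr = [1, 1, 16, 24, 14]
`arr.extend([9, 1])` → arr = [1, 1, 16, 24, 14, 9, 1]
`ans = len(arr)` → ans = 7
So ans = 7

Answer: 7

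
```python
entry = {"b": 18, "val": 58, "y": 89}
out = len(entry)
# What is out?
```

Trace:
`entry = {"b": 18, "val": 58, "y": 89}` → entry = {'b': 18, 'val': 58, 'y': 89}
`out = len(entry)` → out = 3
So out = 3

Answer: 3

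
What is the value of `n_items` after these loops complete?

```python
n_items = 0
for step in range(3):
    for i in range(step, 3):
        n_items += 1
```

Upper triangle: 3 + 2 + ... + 1
`n_items` takes the values: 0 → 1 → 2 → 3 → 4 → 5 → 6

Answer: 6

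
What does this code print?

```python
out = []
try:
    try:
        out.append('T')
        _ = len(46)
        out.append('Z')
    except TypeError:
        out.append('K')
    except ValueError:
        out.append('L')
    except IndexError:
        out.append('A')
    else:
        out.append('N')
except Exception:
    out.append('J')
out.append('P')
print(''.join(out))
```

Execution trace: 'T' (inner try body) → 'K' (inner except TypeError) → 'P' (after the try/except). Output: TKP

Answer: TKP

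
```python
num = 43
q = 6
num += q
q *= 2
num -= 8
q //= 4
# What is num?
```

Trace:
`num = 43` → num = 43
`q = 6` → q = 6
`num += q` → num = 49
`q *= 2` → q = 12
`num -= 8` → num = 41
`q //= 4` → q = 3
So num = 41

Answer: 41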